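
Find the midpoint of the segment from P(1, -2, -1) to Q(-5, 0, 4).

M = ((x₁+x₂)/2, (y₁+y₂)/2, (z₁+z₂)/2)
  = ((1 - 5)/2, (-2 + 0)/2, (-1 + 4)/2)
  = (-4/2, -2/2, 3/2)
  = (-2, -1, 1.5)

(-2, -1, 1.5)


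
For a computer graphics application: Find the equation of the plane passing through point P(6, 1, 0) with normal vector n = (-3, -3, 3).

The plane through P with normal n = (a, b, c) satisfies n·(r - P) = 0,
i.e. ax + by + cz = a·x₀ + b·y₀ + c·z₀.
d = (-3)·6 + (-3)·1 + 3·0
  = -18 - 3 + 0
  = -21
Equation: -3x - 3y + 3z = -21

-3x - 3y + 3z = -21


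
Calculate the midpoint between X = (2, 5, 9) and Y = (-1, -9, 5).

M = ((x₁+x₂)/2, (y₁+y₂)/2, (z₁+z₂)/2)
  = ((2 - 1)/2, (5 - 9)/2, (9 + 5)/2)
  = (1/2, -4/2, 14/2)
  = (0.5, -2, 7)

(0.5, -2, 7)


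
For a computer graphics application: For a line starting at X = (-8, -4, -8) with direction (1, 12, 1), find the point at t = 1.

P(t) = X + t·d
  = (-8 + 1·1, -4 + 12·1, -8 + 1·1)
  = (-8 + 1, -4 + 12, -8 + 1)
  = (-7, 8, -7)

(-7, 8, -7)


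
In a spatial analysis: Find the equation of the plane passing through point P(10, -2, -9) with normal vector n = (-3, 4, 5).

The plane through P with normal n = (a, b, c) satisfies n·(r - P) = 0,
i.e. ax + by + cz = a·x₀ + b·y₀ + c·z₀.
d = (-3)·10 + 4·(-2) + 5·(-9)
  = -30 - 8 - 45
  = -83
Equation: -3x + 4y + 5z = -83

-3x + 4y + 5z = -83


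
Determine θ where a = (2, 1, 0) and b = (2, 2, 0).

a·b = 2·2 + 1·2 + 0·0 = 4 + 2 + 0 = 6
|a| = √(2² + 1² + 0²) = √5 ≈ 2.236
|b| = √(2² + 2² + 0²) = √8 ≈ 2.828
cos θ = (a·b)/(|a||b|) = 6/(2.236·2.828) ≈ 0.9487
θ = arccos(0.9487) ≈ 18.43°

18.43°


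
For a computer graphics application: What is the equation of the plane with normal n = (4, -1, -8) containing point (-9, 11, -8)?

The plane through P with normal n = (a, b, c) satisfies n·(r - P) = 0,
i.e. ax + by + cz = a·x₀ + b·y₀ + c·z₀.
d = 4·(-9) + (-1)·11 + (-8)·(-8)
  = -36 - 11 + 64
  = 17
Equation: 4x - y - 8z = 17

4x - y - 8z = 17


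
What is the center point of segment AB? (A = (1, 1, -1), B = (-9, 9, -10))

M = ((x₁+x₂)/2, (y₁+y₂)/2, (z₁+z₂)/2)
  = ((1 - 9)/2, (1 + 9)/2, (-1 - 10)/2)
  = (-8/2, 10/2, -11/2)
  = (-4, 5, -5.5)

(-4, 5, -5.5)


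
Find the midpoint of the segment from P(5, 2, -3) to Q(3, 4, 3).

M = ((x₁+x₂)/2, (y₁+y₂)/2, (z₁+z₂)/2)
  = ((5 + 3)/2, (2 + 4)/2, (-3 + 3)/2)
  = (8/2, 6/2, 0/2)
  = (4, 3, 0)

(4, 3, 0)


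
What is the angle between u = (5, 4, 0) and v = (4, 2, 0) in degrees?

u·v = 5·4 + 4·2 + 0·0 = 20 + 8 + 0 = 28
|u| = √(5² + 4² + 0²) = √41 ≈ 6.403
|v| = √(4² + 2² + 0²) = √20 ≈ 4.472
cos θ = (u·v)/(|u||v|) = 28/(6.403·4.472) ≈ 0.9778
θ = arccos(0.9778) ≈ 12.09°

12.09°


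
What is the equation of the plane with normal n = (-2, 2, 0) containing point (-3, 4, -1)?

The plane through P with normal n = (a, b, c) satisfies n·(r - P) = 0,
i.e. ax + by + cz = a·x₀ + b·y₀ + c·z₀.
d = (-2)·(-3) + 2·4 + 0·(-1)
  = 6 + 8 + 0
  = 14
Equation: -2x + 2y = 14

-2x + 2y = 14


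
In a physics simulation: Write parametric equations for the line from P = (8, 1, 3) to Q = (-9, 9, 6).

Direction vector d = Q - P = (-9 - 8, 9 - 1, 6 - 3) = (-17, 8, 3)
Parametric form r = P + t·d:
x = 8 - 17t, y = 1 + 8t, z = 3 + 3t

x = 8 - 17t, y = 1 + 8t, z = 3 + 3t


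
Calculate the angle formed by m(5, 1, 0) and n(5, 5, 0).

m·n = 5·5 + 1·5 + 0·0 = 25 + 5 + 0 = 30
|m| = √(5² + 1² + 0²) = √26 ≈ 5.099
|n| = √(5² + 5² + 0²) = √50 ≈ 7.071
cos θ = (m·n)/(|m||n|) = 30/(5.099·7.071) ≈ 0.8321
θ = arccos(0.8321) ≈ 33.69°

33.69°


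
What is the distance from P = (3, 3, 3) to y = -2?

distance = |a·x₀ + b·y₀ + c·z₀ - d| / √(a² + b² + c²)
  = |0·3 + 1·3 + 0·3 - (-2)| / √(0² + 1² + 0²)
  = |0 + 3 + 0 + 2| / √(0 + 1 + 0)
  = |5| / √1
  = 5 / 1
  ≈ 5

5


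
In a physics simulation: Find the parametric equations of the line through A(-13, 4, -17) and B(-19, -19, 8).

Direction vector d = B - A = (-19 + 13, -19 - 4, 8 + 17) = (-6, -23, 25)
Parametric form r = A + t·d:
x = -13 - 6t, y = 4 - 23t, z = -17 + 25t

x = -13 - 6t, y = 4 - 23t, z = -17 + 25t


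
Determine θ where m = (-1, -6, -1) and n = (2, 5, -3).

m·n = (-1)·2 + (-6)·5 + (-1)·(-3) = -2 - 30 + 3 = -29
|m| = √((-1)² + (-6)² + (-1)²) = √38 ≈ 6.164
|n| = √(2² + 5² + (-3)²) = √38 ≈ 6.164
cos θ = (m·n)/(|m||n|) = -29/(6.164·6.164) ≈ -0.7632
θ = arccos(-0.7632) ≈ 139.7°

139.7°


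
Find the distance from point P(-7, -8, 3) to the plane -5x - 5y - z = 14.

distance = |a·x₀ + b·y₀ + c·z₀ - d| / √(a² + b² + c²)
  = |(-5)·(-7) + (-5)·(-8) + (-1)·3 - 14| / √((-5)² + (-5)² + (-1)²)
  = |35 + 40 - 3 - 14| / √(25 + 25 + 1)
  = |58| / √51
  = 58 / 7.141
  ≈ 8.122

8.122


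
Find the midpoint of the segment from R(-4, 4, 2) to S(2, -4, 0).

M = ((x₁+x₂)/2, (y₁+y₂)/2, (z₁+z₂)/2)
  = ((-4 + 2)/2, (4 - 4)/2, (2 + 0)/2)
  = (-2/2, 0/2, 2/2)
  = (-1, 0, 1)

(-1, 0, 1)


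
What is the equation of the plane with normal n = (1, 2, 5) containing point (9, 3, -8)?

The plane through P with normal n = (a, b, c) satisfies n·(r - P) = 0,
i.e. ax + by + cz = a·x₀ + b·y₀ + c·z₀.
d = 1·9 + 2·3 + 5·(-8)
  = 9 + 6 - 40
  = -25
Equation: x + 2y + 5z = -25

x + 2y + 5z = -25


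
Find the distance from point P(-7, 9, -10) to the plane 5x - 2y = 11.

distance = |a·x₀ + b·y₀ + c·z₀ - d| / √(a² + b² + c²)
  = |5·(-7) + (-2)·9 + 0·(-10) - 11| / √(5² + (-2)² + 0²)
  = |-35 - 18 + 0 - 11| / √(25 + 4 + 0)
  = |-64| / √29
  = 64 / 5.385
  ≈ 11.88

11.88


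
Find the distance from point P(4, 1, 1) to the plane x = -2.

distance = |a·x₀ + b·y₀ + c·z₀ - d| / √(a² + b² + c²)
  = |1·4 + 0·1 + 0·1 - (-2)| / √(1² + 0² + 0²)
  = |4 + 0 + 0 + 2| / √(1 + 0 + 0)
  = |6| / √1
  = 6 / 1
  ≈ 6

6


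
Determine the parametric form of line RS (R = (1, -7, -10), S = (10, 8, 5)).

Direction vector d = S - R = (10 - 1, 8 + 7, 5 + 10) = (9, 15, 15)
Parametric form r = R + t·d:
x = 1 + 9t, y = -7 + 15t, z = -10 + 15t

x = 1 + 9t, y = -7 + 15t, z = -10 + 15t


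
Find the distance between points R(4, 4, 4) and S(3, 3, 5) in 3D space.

d = √[(x₂-x₁)² + (y₂-y₁)² + (z₂-z₁)²]
  = √[(-1)² + (-1)² + 1²]
  = √[1 + 1 + 1]
  = √3
  ≈ 1.732

1.732


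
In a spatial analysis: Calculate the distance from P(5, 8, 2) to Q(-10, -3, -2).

d = √[(x₂-x₁)² + (y₂-y₁)² + (z₂-z₁)²]
  = √[(-15)² + (-11)² + (-4)²]
  = √[225 + 121 + 16]
  = √362
  ≈ 19.03

19.03


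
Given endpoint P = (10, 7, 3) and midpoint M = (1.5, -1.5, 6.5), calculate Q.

Q = 2M - P
  = (2·1.5 - 10, 2·(-1.5) - 7, 2·6.5 - 3)
  = (3 - 10, -3 - 7, 13 - 3)
  = (-7, -10, 10)

(-7, -10, 10)


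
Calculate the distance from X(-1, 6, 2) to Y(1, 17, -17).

d = √[(x₂-x₁)² + (y₂-y₁)² + (z₂-z₁)²]
  = √[2² + 11² + (-19)²]
  = √[4 + 121 + 361]
  = √486
  ≈ 22.05

22.05


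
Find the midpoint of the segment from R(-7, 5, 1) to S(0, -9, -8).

M = ((x₁+x₂)/2, (y₁+y₂)/2, (z₁+z₂)/2)
  = ((-7 + 0)/2, (5 - 9)/2, (1 - 8)/2)
  = (-7/2, -4/2, -7/2)
  = (-3.5, -2, -3.5)

(-3.5, -2, -3.5)


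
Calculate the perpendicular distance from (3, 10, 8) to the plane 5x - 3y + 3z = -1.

distance = |a·x₀ + b·y₀ + c·z₀ - d| / √(a² + b² + c²)
  = |5·3 + (-3)·10 + 3·8 - (-1)| / √(5² + (-3)² + 3²)
  = |15 - 30 + 24 + 1| / √(25 + 9 + 9)
  = |10| / √43
  = 10 / 6.557
  ≈ 1.525

1.525


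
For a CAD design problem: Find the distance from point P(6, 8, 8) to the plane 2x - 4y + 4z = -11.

distance = |a·x₀ + b·y₀ + c·z₀ - d| / √(a² + b² + c²)
  = |2·6 + (-4)·8 + 4·8 - (-11)| / √(2² + (-4)² + 4²)
  = |12 - 32 + 32 + 11| / √(4 + 16 + 16)
  = |23| / √36
  = 23 / 6
  ≈ 3.833

3.833


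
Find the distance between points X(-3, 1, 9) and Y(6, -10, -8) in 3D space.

d = √[(x₂-x₁)² + (y₂-y₁)² + (z₂-z₁)²]
  = √[9² + (-11)² + (-17)²]
  = √[81 + 121 + 289]
  = √491
  ≈ 22.16

22.16


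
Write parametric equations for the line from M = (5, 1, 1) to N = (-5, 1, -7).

Direction vector d = N - M = (-5 - 5, 1 - 1, -7 - 1) = (-10, 0, -8)
Parametric form r = M + t·d:
x = 5 - 10t, y = 1, z = 1 - 8t

x = 5 - 10t, y = 1, z = 1 - 8t


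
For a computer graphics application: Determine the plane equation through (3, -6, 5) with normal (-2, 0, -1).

The plane through P with normal n = (a, b, c) satisfies n·(r - P) = 0,
i.e. ax + by + cz = a·x₀ + b·y₀ + c·z₀.
d = (-2)·3 + 0·(-6) + (-1)·5
  = -6 + 0 - 5
  = -11
Equation: -2x - z = -11

-2x - z = -11


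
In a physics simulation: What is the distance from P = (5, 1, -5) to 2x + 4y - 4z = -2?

distance = |a·x₀ + b·y₀ + c·z₀ - d| / √(a² + b² + c²)
  = |2·5 + 4·1 + (-4)·(-5) - (-2)| / √(2² + 4² + (-4)²)
  = |10 + 4 + 20 + 2| / √(4 + 16 + 16)
  = |36| / √36
  = 36 / 6
  ≈ 6

6


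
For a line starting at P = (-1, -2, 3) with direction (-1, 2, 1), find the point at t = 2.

P(t) = P + t·d
  = (-1 + (-1)·2, -2 + 2·2, 3 + 1·2)
  = (-1 - 2, -2 + 4, 3 + 2)
  = (-3, 2, 5)

(-3, 2, 5)


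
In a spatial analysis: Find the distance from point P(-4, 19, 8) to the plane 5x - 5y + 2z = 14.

distance = |a·x₀ + b·y₀ + c·z₀ - d| / √(a² + b² + c²)
  = |5·(-4) + (-5)·19 + 2·8 - 14| / √(5² + (-5)² + 2²)
  = |-20 - 95 + 16 - 14| / √(25 + 25 + 4)
  = |-113| / √54
  = 113 / 7.348
  ≈ 15.38

15.38


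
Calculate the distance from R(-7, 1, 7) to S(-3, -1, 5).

d = √[(x₂-x₁)² + (y₂-y₁)² + (z₂-z₁)²]
  = √[4² + (-2)² + (-2)²]
  = √[16 + 4 + 4]
  = √24
  ≈ 4.899

4.899


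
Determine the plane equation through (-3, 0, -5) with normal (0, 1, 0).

The plane through P with normal n = (a, b, c) satisfies n·(r - P) = 0,
i.e. ax + by + cz = a·x₀ + b·y₀ + c·z₀.
d = 0·(-3) + 1·0 + 0·(-5)
  = 0 + 0 + 0
  = 0
Equation: y = 0

y = 0


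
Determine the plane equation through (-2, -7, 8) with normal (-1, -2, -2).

The plane through P with normal n = (a, b, c) satisfies n·(r - P) = 0,
i.e. ax + by + cz = a·x₀ + b·y₀ + c·z₀.
d = (-1)·(-2) + (-2)·(-7) + (-2)·8
  = 2 + 14 - 16
  = 0
Equation: -x - 2y - 2z = 0

-x - 2y - 2z = 0


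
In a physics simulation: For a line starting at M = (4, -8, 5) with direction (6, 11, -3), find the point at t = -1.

P(t) = M + t·d
  = (4 + 6·(-1), -8 + 11·(-1), 5 + (-3)·(-1))
  = (4 - 6, -8 - 11, 5 + 3)
  = (-2, -19, 8)

(-2, -19, 8)


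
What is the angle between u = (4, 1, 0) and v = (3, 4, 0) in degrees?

u·v = 4·3 + 1·4 + 0·0 = 12 + 4 + 0 = 16
|u| = √(4² + 1² + 0²) = √17 ≈ 4.123
|v| = √(3² + 4² + 0²) = √25 ≈ 5
cos θ = (u·v)/(|u||v|) = 16/(4.123·5) ≈ 0.7761
θ = arccos(0.7761) ≈ 39.09°

39.09°


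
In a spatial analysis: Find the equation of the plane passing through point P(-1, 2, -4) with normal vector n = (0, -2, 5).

The plane through P with normal n = (a, b, c) satisfies n·(r - P) = 0,
i.e. ax + by + cz = a·x₀ + b·y₀ + c·z₀.
d = 0·(-1) + (-2)·2 + 5·(-4)
  = 0 - 4 - 20
  = -24
Equation: -2y + 5z = -24

-2y + 5z = -24


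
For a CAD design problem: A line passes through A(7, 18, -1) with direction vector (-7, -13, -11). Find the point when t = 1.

P(t) = A + t·d
  = (7 + (-7)·1, 18 + (-13)·1, -1 + (-11)·1)
  = (7 - 7, 18 - 13, -1 - 11)
  = (0, 5, -12)

(0, 5, -12)


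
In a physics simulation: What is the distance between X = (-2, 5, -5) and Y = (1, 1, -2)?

d = √[(x₂-x₁)² + (y₂-y₁)² + (z₂-z₁)²]
  = √[3² + (-4)² + 3²]
  = √[9 + 16 + 9]
  = √34
  ≈ 5.831

5.831


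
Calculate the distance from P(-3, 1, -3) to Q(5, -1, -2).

d = √[(x₂-x₁)² + (y₂-y₁)² + (z₂-z₁)²]
  = √[8² + (-2)² + 1²]
  = √[64 + 4 + 1]
  = √69
  ≈ 8.307

8.307


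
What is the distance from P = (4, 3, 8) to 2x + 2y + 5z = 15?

distance = |a·x₀ + b·y₀ + c·z₀ - d| / √(a² + b² + c²)
  = |2·4 + 2·3 + 5·8 - 15| / √(2² + 2² + 5²)
  = |8 + 6 + 40 - 15| / √(4 + 4 + 25)
  = |39| / √33
  = 39 / 5.745
  ≈ 6.789

6.789


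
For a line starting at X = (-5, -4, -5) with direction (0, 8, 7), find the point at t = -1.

P(t) = X + t·d
  = (-5 + 0·(-1), -4 + 8·(-1), -5 + 7·(-1))
  = (-5 + 0, -4 - 8, -5 - 7)
  = (-5, -12, -12)

(-5, -12, -12)


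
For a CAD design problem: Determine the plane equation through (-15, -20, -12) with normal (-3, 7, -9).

The plane through P with normal n = (a, b, c) satisfies n·(r - P) = 0,
i.e. ax + by + cz = a·x₀ + b·y₀ + c·z₀.
d = (-3)·(-15) + 7·(-20) + (-9)·(-12)
  = 45 - 140 + 108
  = 13
Equation: -3x + 7y - 9z = 13

-3x + 7y - 9z = 13


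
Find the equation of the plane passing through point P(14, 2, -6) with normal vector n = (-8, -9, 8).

The plane through P with normal n = (a, b, c) satisfies n·(r - P) = 0,
i.e. ax + by + cz = a·x₀ + b·y₀ + c·z₀.
d = (-8)·14 + (-9)·2 + 8·(-6)
  = -112 - 18 - 48
  = -178
Equation: -8x - 9y + 8z = -178

-8x - 9y + 8z = -178


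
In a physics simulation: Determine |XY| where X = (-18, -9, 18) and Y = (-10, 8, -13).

d = √[(x₂-x₁)² + (y₂-y₁)² + (z₂-z₁)²]
  = √[8² + 17² + (-31)²]
  = √[64 + 289 + 961]
  = √1314
  ≈ 36.25

36.25


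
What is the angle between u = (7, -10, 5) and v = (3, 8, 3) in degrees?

u·v = 7·3 + (-10)·8 + 5·3 = 21 - 80 + 15 = -44
|u| = √(7² + (-10)² + 5²) = √174 ≈ 13.19
|v| = √(3² + 8² + 3²) = √82 ≈ 9.055
cos θ = (u·v)/(|u||v|) = -44/(13.19·9.055) ≈ -0.3684
θ = arccos(-0.3684) ≈ 111.6°

111.6°


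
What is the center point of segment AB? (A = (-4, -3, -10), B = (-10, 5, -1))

M = ((x₁+x₂)/2, (y₁+y₂)/2, (z₁+z₂)/2)
  = ((-4 - 10)/2, (-3 + 5)/2, (-10 - 1)/2)
  = (-14/2, 2/2, -11/2)
  = (-7, 1, -5.5)

(-7, 1, -5.5)


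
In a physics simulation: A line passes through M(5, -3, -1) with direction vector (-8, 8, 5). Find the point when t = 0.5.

P(t) = M + t·d
  = (5 + (-8)·0.5, -3 + 8·0.5, -1 + 5·0.5)
  = (5 - 4, -3 + 4, -1 + 2.5)
  = (1, 1, 1.5)

(1, 1, 1.5)


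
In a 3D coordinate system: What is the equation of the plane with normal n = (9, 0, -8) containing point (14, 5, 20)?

The plane through P with normal n = (a, b, c) satisfies n·(r - P) = 0,
i.e. ax + by + cz = a·x₀ + b·y₀ + c·z₀.
d = 9·14 + 0·5 + (-8)·20
  = 126 + 0 - 160
  = -34
Equation: 9x - 8z = -34

9x - 8z = -34


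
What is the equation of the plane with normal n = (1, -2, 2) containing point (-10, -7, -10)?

The plane through P with normal n = (a, b, c) satisfies n·(r - P) = 0,
i.e. ax + by + cz = a·x₀ + b·y₀ + c·z₀.
d = 1·(-10) + (-2)·(-7) + 2·(-10)
  = -10 + 14 - 20
  = -16
Equation: x - 2y + 2z = -16

x - 2y + 2z = -16


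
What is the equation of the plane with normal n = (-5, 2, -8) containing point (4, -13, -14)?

The plane through P with normal n = (a, b, c) satisfies n·(r - P) = 0,
i.e. ax + by + cz = a·x₀ + b·y₀ + c·z₀.
d = (-5)·4 + 2·(-13) + (-8)·(-14)
  = -20 - 26 + 112
  = 66
Equation: -5x + 2y - 8z = 66

-5x + 2y - 8z = 66


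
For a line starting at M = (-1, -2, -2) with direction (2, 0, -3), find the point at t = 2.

P(t) = M + t·d
  = (-1 + 2·2, -2 + 0·2, -2 + (-3)·2)
  = (-1 + 4, -2 + 0, -2 - 6)
  = (3, -2, -8)

(3, -2, -8)


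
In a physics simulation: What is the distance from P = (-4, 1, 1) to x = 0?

distance = |a·x₀ + b·y₀ + c·z₀ - d| / √(a² + b² + c²)
  = |1·(-4) + 0·1 + 0·1 - 0| / √(1² + 0² + 0²)
  = |-4 + 0 + 0 + 0| / √(1 + 0 + 0)
  = |-4| / √1
  = 4 / 1
  ≈ 4

4


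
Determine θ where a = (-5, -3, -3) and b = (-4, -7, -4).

a·b = (-5)·(-4) + (-3)·(-7) + (-3)·(-4) = 20 + 21 + 12 = 53
|a| = √((-5)² + (-3)² + (-3)²) = √43 ≈ 6.557
|b| = √((-4)² + (-7)² + (-4)²) = √81 ≈ 9
cos θ = (a·b)/(|a||b|) = 53/(6.557·9) ≈ 0.898
θ = arccos(0.898) ≈ 26.1°

26.1°


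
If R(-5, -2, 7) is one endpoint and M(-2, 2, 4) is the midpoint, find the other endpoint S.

S = 2M - R
  = (2·(-2) - (-5), 2·2 - (-2), 2·4 - 7)
  = (-4 + 5, 4 + 2, 8 - 7)
  = (1, 6, 1)

(1, 6, 1)


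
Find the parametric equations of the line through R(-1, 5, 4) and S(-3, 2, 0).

Direction vector d = S - R = (-3 + 1, 2 - 5, 0 - 4) = (-2, -3, -4)
Parametric form r = R + t·d:
x = -1 - 2t, y = 5 - 3t, z = 4 - 4t

x = -1 - 2t, y = 5 - 3t, z = 4 - 4t


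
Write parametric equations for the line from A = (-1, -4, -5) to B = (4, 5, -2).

Direction vector d = B - A = (4 + 1, 5 + 4, -2 + 5) = (5, 9, 3)
Parametric form r = A + t·d:
x = -1 + 5t, y = -4 + 9t, z = -5 + 3t

x = -1 + 5t, y = -4 + 9t, z = -5 + 3t


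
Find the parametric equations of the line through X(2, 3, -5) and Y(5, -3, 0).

Direction vector d = Y - X = (5 - 2, -3 - 3, 0 + 5) = (3, -6, 5)
Parametric form r = X + t·d:
x = 2 + 3t, y = 3 - 6t, z = -5 + 5t

x = 2 + 3t, y = 3 - 6t, z = -5 + 5t


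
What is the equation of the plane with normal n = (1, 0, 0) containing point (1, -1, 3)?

The plane through P with normal n = (a, b, c) satisfies n·(r - P) = 0,
i.e. ax + by + cz = a·x₀ + b·y₀ + c·z₀.
d = 1·1 + 0·(-1) + 0·3
  = 1 + 0 + 0
  = 1
Equation: x = 1

x = 1


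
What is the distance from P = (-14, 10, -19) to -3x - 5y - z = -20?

distance = |a·x₀ + b·y₀ + c·z₀ - d| / √(a² + b² + c²)
  = |(-3)·(-14) + (-5)·10 + (-1)·(-19) - (-20)| / √((-3)² + (-5)² + (-1)²)
  = |42 - 50 + 19 + 20| / √(9 + 25 + 1)
  = |31| / √35
  = 31 / 5.916
  ≈ 5.24

5.24


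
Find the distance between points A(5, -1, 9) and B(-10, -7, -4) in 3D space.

d = √[(x₂-x₁)² + (y₂-y₁)² + (z₂-z₁)²]
  = √[(-15)² + (-6)² + (-13)²]
  = √[225 + 36 + 169]
  = √430
  ≈ 20.74

20.74


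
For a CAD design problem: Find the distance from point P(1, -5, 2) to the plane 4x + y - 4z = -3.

distance = |a·x₀ + b·y₀ + c·z₀ - d| / √(a² + b² + c²)
  = |4·1 + 1·(-5) + (-4)·2 - (-3)| / √(4² + 1² + (-4)²)
  = |4 - 5 - 8 + 3| / √(16 + 1 + 16)
  = |-6| / √33
  = 6 / 5.745
  ≈ 1.044

1.044


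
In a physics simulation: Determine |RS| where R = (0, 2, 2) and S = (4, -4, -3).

d = √[(x₂-x₁)² + (y₂-y₁)² + (z₂-z₁)²]
  = √[4² + (-6)² + (-5)²]
  = √[16 + 36 + 25]
  = √77
  ≈ 8.775

8.775


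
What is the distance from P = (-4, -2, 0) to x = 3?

distance = |a·x₀ + b·y₀ + c·z₀ - d| / √(a² + b² + c²)
  = |1·(-4) + 0·(-2) + 0·0 - 3| / √(1² + 0² + 0²)
  = |-4 + 0 + 0 - 3| / √(1 + 0 + 0)
  = |-7| / √1
  = 7 / 1
  ≈ 7

7


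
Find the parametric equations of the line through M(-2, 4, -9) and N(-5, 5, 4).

Direction vector d = N - M = (-5 + 2, 5 - 4, 4 + 9) = (-3, 1, 13)
Parametric form r = M + t·d:
x = -2 - 3t, y = 4 + t, z = -9 + 13t

x = -2 - 3t, y = 4 + t, z = -9 + 13t


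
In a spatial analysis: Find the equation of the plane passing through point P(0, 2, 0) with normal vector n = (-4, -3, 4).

The plane through P with normal n = (a, b, c) satisfies n·(r - P) = 0,
i.e. ax + by + cz = a·x₀ + b·y₀ + c·z₀.
d = (-4)·0 + (-3)·2 + 4·0
  = 0 - 6 + 0
  = -6
Equation: -4x - 3y + 4z = -6

-4x - 3y + 4z = -6


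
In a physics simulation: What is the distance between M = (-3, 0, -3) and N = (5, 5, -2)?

d = √[(x₂-x₁)² + (y₂-y₁)² + (z₂-z₁)²]
  = √[8² + 5² + 1²]
  = √[64 + 25 + 1]
  = √90
  ≈ 9.487

9.487


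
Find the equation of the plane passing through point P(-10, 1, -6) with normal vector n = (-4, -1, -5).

The plane through P with normal n = (a, b, c) satisfies n·(r - P) = 0,
i.e. ax + by + cz = a·x₀ + b·y₀ + c·z₀.
d = (-4)·(-10) + (-1)·1 + (-5)·(-6)
  = 40 - 1 + 30
  = 69
Equation: -4x - y - 5z = 69

-4x - y - 5z = 69


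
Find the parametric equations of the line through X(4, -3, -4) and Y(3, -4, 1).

Direction vector d = Y - X = (3 - 4, -4 + 3, 1 + 4) = (-1, -1, 5)
Parametric form r = X + t·d:
x = 4 - t, y = -3 - t, z = -4 + 5t

x = 4 - t, y = -3 - t, z = -4 + 5t


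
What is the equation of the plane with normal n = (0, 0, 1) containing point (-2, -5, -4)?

The plane through P with normal n = (a, b, c) satisfies n·(r - P) = 0,
i.e. ax + by + cz = a·x₀ + b·y₀ + c·z₀.
d = 0·(-2) + 0·(-5) + 1·(-4)
  = 0 + 0 - 4
  = -4
Equation: z = -4

z = -4


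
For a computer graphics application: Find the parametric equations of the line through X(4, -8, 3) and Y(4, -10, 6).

Direction vector d = Y - X = (4 - 4, -10 + 8, 6 - 3) = (0, -2, 3)
Parametric form r = X + t·d:
x = 4, y = -8 - 2t, z = 3 + 3t

x = 4, y = -8 - 2t, z = 3 + 3t


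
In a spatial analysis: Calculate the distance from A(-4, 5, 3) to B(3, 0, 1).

d = √[(x₂-x₁)² + (y₂-y₁)² + (z₂-z₁)²]
  = √[7² + (-5)² + (-2)²]
  = √[49 + 25 + 4]
  = √78
  ≈ 8.832

8.832


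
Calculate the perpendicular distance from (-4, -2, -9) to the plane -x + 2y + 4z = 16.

distance = |a·x₀ + b·y₀ + c·z₀ - d| / √(a² + b² + c²)
  = |(-1)·(-4) + 2·(-2) + 4·(-9) - 16| / √((-1)² + 2² + 4²)
  = |4 - 4 - 36 - 16| / √(1 + 4 + 16)
  = |-52| / √21
  = 52 / 4.583
  ≈ 11.35

11.35


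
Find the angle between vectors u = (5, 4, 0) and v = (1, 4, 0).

u·v = 5·1 + 4·4 + 0·0 = 5 + 16 + 0 = 21
|u| = √(5² + 4² + 0²) = √41 ≈ 6.403
|v| = √(1² + 4² + 0²) = √17 ≈ 4.123
cos θ = (u·v)/(|u||v|) = 21/(6.403·4.123) ≈ 0.7954
θ = arccos(0.7954) ≈ 37.3°

37.3°


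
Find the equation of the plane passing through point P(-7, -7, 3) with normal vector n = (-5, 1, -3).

The plane through P with normal n = (a, b, c) satisfies n·(r - P) = 0,
i.e. ax + by + cz = a·x₀ + b·y₀ + c·z₀.
d = (-5)·(-7) + 1·(-7) + (-3)·3
  = 35 - 7 - 9
  = 19
Equation: -5x + y - 3z = 19

-5x + y - 3z = 19


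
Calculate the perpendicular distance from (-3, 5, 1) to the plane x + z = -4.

distance = |a·x₀ + b·y₀ + c·z₀ - d| / √(a² + b² + c²)
  = |1·(-3) + 0·5 + 1·1 - (-4)| / √(1² + 0² + 1²)
  = |-3 + 0 + 1 + 4| / √(1 + 0 + 1)
  = |2| / √2
  = 2 / 1.414
  ≈ 1.414

1.414


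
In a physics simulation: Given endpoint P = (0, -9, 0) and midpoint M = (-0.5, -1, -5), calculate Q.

Q = 2M - P
  = (2·(-0.5) - 0, 2·(-1) - (-9), 2·(-5) - 0)
  = (-1 + 0, -2 + 9, -10 + 0)
  = (-1, 7, -10)

(-1, 7, -10)


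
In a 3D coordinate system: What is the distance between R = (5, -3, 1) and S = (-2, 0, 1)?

d = √[(x₂-x₁)² + (y₂-y₁)² + (z₂-z₁)²]
  = √[(-7)² + 3² + 0²]
  = √[49 + 9 + 0]
  = √58
  ≈ 7.616

7.616


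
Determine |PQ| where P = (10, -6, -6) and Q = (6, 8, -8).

d = √[(x₂-x₁)² + (y₂-y₁)² + (z₂-z₁)²]
  = √[(-4)² + 14² + (-2)²]
  = √[16 + 196 + 4]
  = √216
  ≈ 14.7

14.7


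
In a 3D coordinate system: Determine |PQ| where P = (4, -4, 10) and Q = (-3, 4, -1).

d = √[(x₂-x₁)² + (y₂-y₁)² + (z₂-z₁)²]
  = √[(-7)² + 8² + (-11)²]
  = √[49 + 64 + 121]
  = √234
  ≈ 15.3

15.3


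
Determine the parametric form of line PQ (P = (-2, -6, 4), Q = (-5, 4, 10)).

Direction vector d = Q - P = (-5 + 2, 4 + 6, 10 - 4) = (-3, 10, 6)
Parametric form r = P + t·d:
x = -2 - 3t, y = -6 + 10t, z = 4 + 6t

x = -2 - 3t, y = -6 + 10t, z = 4 + 6t


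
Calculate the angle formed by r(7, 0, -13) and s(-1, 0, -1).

r·s = 7·(-1) + 0·0 + (-13)·(-1) = -7 + 0 + 13 = 6
|r| = √(7² + 0² + (-13)²) = √218 ≈ 14.76
|s| = √((-1)² + 0² + (-1)²) = √2 ≈ 1.414
cos θ = (r·s)/(|r||s|) = 6/(14.76·1.414) ≈ 0.2873
θ = arccos(0.2873) ≈ 73.3°

73.3°


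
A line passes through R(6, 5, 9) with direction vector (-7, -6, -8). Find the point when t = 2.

P(t) = R + t·d
  = (6 + (-7)·2, 5 + (-6)·2, 9 + (-8)·2)
  = (6 - 14, 5 - 12, 9 - 16)
  = (-8, -7, -7)

(-8, -7, -7)


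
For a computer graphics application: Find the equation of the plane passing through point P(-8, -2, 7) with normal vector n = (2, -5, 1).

The plane through P with normal n = (a, b, c) satisfies n·(r - P) = 0,
i.e. ax + by + cz = a·x₀ + b·y₀ + c·z₀.
d = 2·(-8) + (-5)·(-2) + 1·7
  = -16 + 10 + 7
  = 1
Equation: 2x - 5y + z = 1

2x - 5y + z = 1


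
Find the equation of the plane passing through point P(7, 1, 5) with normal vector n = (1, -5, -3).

The plane through P with normal n = (a, b, c) satisfies n·(r - P) = 0,
i.e. ax + by + cz = a·x₀ + b·y₀ + c·z₀.
d = 1·7 + (-5)·1 + (-3)·5
  = 7 - 5 - 15
  = -13
Equation: x - 5y - 3z = -13

x - 5y - 3z = -13


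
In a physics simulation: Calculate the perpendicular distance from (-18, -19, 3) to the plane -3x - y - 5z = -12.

distance = |a·x₀ + b·y₀ + c·z₀ - d| / √(a² + b² + c²)
  = |(-3)·(-18) + (-1)·(-19) + (-5)·3 - (-12)| / √((-3)² + (-1)² + (-5)²)
  = |54 + 19 - 15 + 12| / √(9 + 1 + 25)
  = |70| / √35
  = 70 / 5.916
  ≈ 11.83

11.83


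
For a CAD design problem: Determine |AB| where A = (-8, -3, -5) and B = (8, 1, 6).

d = √[(x₂-x₁)² + (y₂-y₁)² + (z₂-z₁)²]
  = √[16² + 4² + 11²]
  = √[256 + 16 + 121]
  = √393
  ≈ 19.82

19.82


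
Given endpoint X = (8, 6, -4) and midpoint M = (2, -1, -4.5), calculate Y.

Y = 2M - X
  = (2·2 - 8, 2·(-1) - 6, 2·(-4.5) - (-4))
  = (4 - 8, -2 - 6, -9 + 4)
  = (-4, -8, -5)

(-4, -8, -5)


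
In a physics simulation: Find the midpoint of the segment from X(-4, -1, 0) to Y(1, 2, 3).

M = ((x₁+x₂)/2, (y₁+y₂)/2, (z₁+z₂)/2)
  = ((-4 + 1)/2, (-1 + 2)/2, (0 + 3)/2)
  = (-3/2, 1/2, 3/2)
  = (-1.5, 0.5, 1.5)

(-1.5, 0.5, 1.5)


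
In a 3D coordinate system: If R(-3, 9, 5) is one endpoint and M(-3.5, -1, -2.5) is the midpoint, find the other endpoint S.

S = 2M - R
  = (2·(-3.5) - (-3), 2·(-1) - 9, 2·(-2.5) - 5)
  = (-7 + 3, -2 - 9, -5 - 5)
  = (-4, -11, -10)

(-4, -11, -10)


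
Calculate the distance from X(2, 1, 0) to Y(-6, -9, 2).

d = √[(x₂-x₁)² + (y₂-y₁)² + (z₂-z₁)²]
  = √[(-8)² + (-10)² + 2²]
  = √[64 + 100 + 4]
  = √168
  ≈ 12.96

12.96


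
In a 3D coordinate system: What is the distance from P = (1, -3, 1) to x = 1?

distance = |a·x₀ + b·y₀ + c·z₀ - d| / √(a² + b² + c²)
  = |1·1 + 0·(-3) + 0·1 - 1| / √(1² + 0² + 0²)
  = |1 + 0 + 0 - 1| / √(1 + 0 + 0)
  = |0| / √1
  = 0 / 1
  ≈ 0

0


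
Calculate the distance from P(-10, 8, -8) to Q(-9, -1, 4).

d = √[(x₂-x₁)² + (y₂-y₁)² + (z₂-z₁)²]
  = √[1² + (-9)² + 12²]
  = √[1 + 81 + 144]
  = √226
  ≈ 15.03

15.03


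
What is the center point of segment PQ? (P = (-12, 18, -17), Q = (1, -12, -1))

M = ((x₁+x₂)/2, (y₁+y₂)/2, (z₁+z₂)/2)
  = ((-12 + 1)/2, (18 - 12)/2, (-17 - 1)/2)
  = (-11/2, 6/2, -18/2)
  = (-5.5, 3, -9)

(-5.5, 3, -9)


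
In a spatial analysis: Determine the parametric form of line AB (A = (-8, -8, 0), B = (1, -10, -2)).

Direction vector d = B - A = (1 + 8, -10 + 8, -2 + 0) = (9, -2, -2)
Parametric form r = A + t·d:
x = -8 + 9t, y = -8 - 2t, z = 0 - 2t

x = -8 + 9t, y = -8 - 2t, z = 0 - 2t


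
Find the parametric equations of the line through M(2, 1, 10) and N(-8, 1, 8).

Direction vector d = N - M = (-8 - 2, 1 - 1, 8 - 10) = (-10, 0, -2)
Parametric form r = M + t·d:
x = 2 - 10t, y = 1, z = 10 - 2t

x = 2 - 10t, y = 1, z = 10 - 2t


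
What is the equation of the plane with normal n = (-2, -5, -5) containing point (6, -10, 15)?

The plane through P with normal n = (a, b, c) satisfies n·(r - P) = 0,
i.e. ax + by + cz = a·x₀ + b·y₀ + c·z₀.
d = (-2)·6 + (-5)·(-10) + (-5)·15
  = -12 + 50 - 75
  = -37
Equation: -2x - 5y - 5z = -37

-2x - 5y - 5z = -37


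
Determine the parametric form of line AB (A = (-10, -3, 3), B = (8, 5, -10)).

Direction vector d = B - A = (8 + 10, 5 + 3, -10 - 3) = (18, 8, -13)
Parametric form r = A + t·d:
x = -10 + 18t, y = -3 + 8t, z = 3 - 13t

x = -10 + 18t, y = -3 + 8t, z = 3 - 13t


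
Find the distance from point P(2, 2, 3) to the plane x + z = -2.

distance = |a·x₀ + b·y₀ + c·z₀ - d| / √(a² + b² + c²)
  = |1·2 + 0·2 + 1·3 - (-2)| / √(1² + 0² + 1²)
  = |2 + 0 + 3 + 2| / √(1 + 0 + 1)
  = |7| / √2
  = 7 / 1.414
  ≈ 4.95

4.95


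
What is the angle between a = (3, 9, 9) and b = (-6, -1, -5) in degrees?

a·b = 3·(-6) + 9·(-1) + 9·(-5) = -18 - 9 - 45 = -72
|a| = √(3² + 9² + 9²) = √171 ≈ 13.08
|b| = √((-6)² + (-1)² + (-5)²) = √62 ≈ 7.874
cos θ = (a·b)/(|a||b|) = -72/(13.08·7.874) ≈ -0.6993
θ = arccos(-0.6993) ≈ 134.4°

134.4°


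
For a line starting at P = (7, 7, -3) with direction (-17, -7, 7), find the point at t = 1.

P(t) = P + t·d
  = (7 + (-17)·1, 7 + (-7)·1, -3 + 7·1)
  = (7 - 17, 7 - 7, -3 + 7)
  = (-10, 0, 4)

(-10, 0, 4)


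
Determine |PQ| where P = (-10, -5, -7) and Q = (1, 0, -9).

d = √[(x₂-x₁)² + (y₂-y₁)² + (z₂-z₁)²]
  = √[11² + 5² + (-2)²]
  = √[121 + 25 + 4]
  = √150
  ≈ 12.25

12.25


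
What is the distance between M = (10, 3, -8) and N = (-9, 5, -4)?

d = √[(x₂-x₁)² + (y₂-y₁)² + (z₂-z₁)²]
  = √[(-19)² + 2² + 4²]
  = √[361 + 4 + 16]
  = √381
  ≈ 19.52

19.52


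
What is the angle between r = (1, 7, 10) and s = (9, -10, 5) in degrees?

r·s = 1·9 + 7·(-10) + 10·5 = 9 - 70 + 50 = -11
|r| = √(1² + 7² + 10²) = √150 ≈ 12.25
|s| = √(9² + (-10)² + 5²) = √206 ≈ 14.35
cos θ = (r·s)/(|r||s|) = -11/(12.25·14.35) ≈ -0.06258
θ = arccos(-0.06258) ≈ 93.59°

93.59°


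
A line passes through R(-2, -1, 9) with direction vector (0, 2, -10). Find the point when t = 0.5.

P(t) = R + t·d
  = (-2 + 0·0.5, -1 + 2·0.5, 9 + (-10)·0.5)
  = (-2 + 0, -1 + 1, 9 - 5)
  = (-2, 0, 4)

(-2, 0, 4)


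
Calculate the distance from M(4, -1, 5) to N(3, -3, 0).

d = √[(x₂-x₁)² + (y₂-y₁)² + (z₂-z₁)²]
  = √[(-1)² + (-2)² + (-5)²]
  = √[1 + 4 + 25]
  = √30
  ≈ 5.477

5.477


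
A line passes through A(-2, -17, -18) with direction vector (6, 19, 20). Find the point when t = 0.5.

P(t) = A + t·d
  = (-2 + 6·0.5, -17 + 19·0.5, -18 + 20·0.5)
  = (-2 + 3, -17 + 9.5, -18 + 10)
  = (1, -7.5, -8)

(1, -7.5, -8)


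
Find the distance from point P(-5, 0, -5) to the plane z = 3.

distance = |a·x₀ + b·y₀ + c·z₀ - d| / √(a² + b² + c²)
  = |0·(-5) + 0·0 + 1·(-5) - 3| / √(0² + 0² + 1²)
  = |0 + 0 - 5 - 3| / √(0 + 0 + 1)
  = |-8| / √1
  = 8 / 1
  ≈ 8

8


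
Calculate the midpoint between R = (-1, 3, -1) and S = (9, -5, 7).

M = ((x₁+x₂)/2, (y₁+y₂)/2, (z₁+z₂)/2)
  = ((-1 + 9)/2, (3 - 5)/2, (-1 + 7)/2)
  = (8/2, -2/2, 6/2)
  = (4, -1, 3)

(4, -1, 3)


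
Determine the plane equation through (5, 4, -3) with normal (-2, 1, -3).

The plane through P with normal n = (a, b, c) satisfies n·(r - P) = 0,
i.e. ax + by + cz = a·x₀ + b·y₀ + c·z₀.
d = (-2)·5 + 1·4 + (-3)·(-3)
  = -10 + 4 + 9
  = 3
Equation: -2x + y - 3z = 3

-2x + y - 3z = 3


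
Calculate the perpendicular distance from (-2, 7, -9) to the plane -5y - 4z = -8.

distance = |a·x₀ + b·y₀ + c·z₀ - d| / √(a² + b² + c²)
  = |0·(-2) + (-5)·7 + (-4)·(-9) - (-8)| / √(0² + (-5)² + (-4)²)
  = |0 - 35 + 36 + 8| / √(0 + 25 + 16)
  = |9| / √41
  = 9 / 6.403
  ≈ 1.406

1.406


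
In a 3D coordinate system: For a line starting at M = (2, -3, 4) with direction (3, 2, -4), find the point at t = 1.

P(t) = M + t·d
  = (2 + 3·1, -3 + 2·1, 4 + (-4)·1)
  = (2 + 3, -3 + 2, 4 - 4)
  = (5, -1, 0)

(5, -1, 0)


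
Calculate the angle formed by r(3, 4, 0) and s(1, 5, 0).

r·s = 3·1 + 4·5 + 0·0 = 3 + 20 + 0 = 23
|r| = √(3² + 4² + 0²) = √25 ≈ 5
|s| = √(1² + 5² + 0²) = √26 ≈ 5.099
cos θ = (r·s)/(|r||s|) = 23/(5·5.099) ≈ 0.9021
θ = arccos(0.9021) ≈ 25.56°

25.56°


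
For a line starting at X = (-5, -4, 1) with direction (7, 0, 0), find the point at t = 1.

P(t) = X + t·d
  = (-5 + 7·1, -4 + 0·1, 1 + 0·1)
  = (-5 + 7, -4 + 0, 1 + 0)
  = (2, -4, 1)

(2, -4, 1)


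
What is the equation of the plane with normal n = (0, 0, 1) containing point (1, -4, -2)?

The plane through P with normal n = (a, b, c) satisfies n·(r - P) = 0,
i.e. ax + by + cz = a·x₀ + b·y₀ + c·z₀.
d = 0·1 + 0·(-4) + 1·(-2)
  = 0 + 0 - 2
  = -2
Equation: z = -2

z = -2


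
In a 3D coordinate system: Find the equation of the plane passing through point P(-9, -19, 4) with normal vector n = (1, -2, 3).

The plane through P with normal n = (a, b, c) satisfies n·(r - P) = 0,
i.e. ax + by + cz = a·x₀ + b·y₀ + c·z₀.
d = 1·(-9) + (-2)·(-19) + 3·4
  = -9 + 38 + 12
  = 41
Equation: x - 2y + 3z = 41

x - 2y + 3z = 41


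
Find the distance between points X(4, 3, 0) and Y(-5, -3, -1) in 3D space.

d = √[(x₂-x₁)² + (y₂-y₁)² + (z₂-z₁)²]
  = √[(-9)² + (-6)² + (-1)²]
  = √[81 + 36 + 1]
  = √118
  ≈ 10.86

10.86


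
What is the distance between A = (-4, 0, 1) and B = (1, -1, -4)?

d = √[(x₂-x₁)² + (y₂-y₁)² + (z₂-z₁)²]
  = √[5² + (-1)² + (-5)²]
  = √[25 + 1 + 25]
  = √51
  ≈ 7.141

7.141


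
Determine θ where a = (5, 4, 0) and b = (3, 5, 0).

a·b = 5·3 + 4·5 + 0·0 = 15 + 20 + 0 = 35
|a| = √(5² + 4² + 0²) = √41 ≈ 6.403
|b| = √(3² + 5² + 0²) = √34 ≈ 5.831
cos θ = (a·b)/(|a||b|) = 35/(6.403·5.831) ≈ 0.9374
θ = arccos(0.9374) ≈ 20.38°

20.38°


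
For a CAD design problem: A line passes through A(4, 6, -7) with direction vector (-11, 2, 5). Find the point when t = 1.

P(t) = A + t·d
  = (4 + (-11)·1, 6 + 2·1, -7 + 5·1)
  = (4 - 11, 6 + 2, -7 + 5)
  = (-7, 8, -2)

(-7, 8, -2)


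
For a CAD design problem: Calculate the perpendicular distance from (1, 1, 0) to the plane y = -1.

distance = |a·x₀ + b·y₀ + c·z₀ - d| / √(a² + b² + c²)
  = |0·1 + 1·1 + 0·0 - (-1)| / √(0² + 1² + 0²)
  = |0 + 1 + 0 + 1| / √(0 + 1 + 0)
  = |2| / √1
  = 2 / 1
  ≈ 2

2


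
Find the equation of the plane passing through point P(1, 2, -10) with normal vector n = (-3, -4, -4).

The plane through P with normal n = (a, b, c) satisfies n·(r - P) = 0,
i.e. ax + by + cz = a·x₀ + b·y₀ + c·z₀.
d = (-3)·1 + (-4)·2 + (-4)·(-10)
  = -3 - 8 + 40
  = 29
Equation: -3x - 4y - 4z = 29

-3x - 4y - 4z = 29


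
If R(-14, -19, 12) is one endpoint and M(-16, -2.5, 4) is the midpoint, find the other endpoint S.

S = 2M - R
  = (2·(-16) - (-14), 2·(-2.5) - (-19), 2·4 - 12)
  = (-32 + 14, -5 + 19, 8 - 12)
  = (-18, 14, -4)

(-18, 14, -4)


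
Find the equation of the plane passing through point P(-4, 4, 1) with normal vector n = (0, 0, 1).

The plane through P with normal n = (a, b, c) satisfies n·(r - P) = 0,
i.e. ax + by + cz = a·x₀ + b·y₀ + c·z₀.
d = 0·(-4) + 0·4 + 1·1
  = 0 + 0 + 1
  = 1
Equation: z = 1

z = 1


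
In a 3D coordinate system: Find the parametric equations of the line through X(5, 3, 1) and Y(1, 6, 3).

Direction vector d = Y - X = (1 - 5, 6 - 3, 3 - 1) = (-4, 3, 2)
Parametric form r = X + t·d:
x = 5 - 4t, y = 3 + 3t, z = 1 + 2t

x = 5 - 4t, y = 3 + 3t, z = 1 + 2t


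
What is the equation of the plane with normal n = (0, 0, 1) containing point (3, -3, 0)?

The plane through P with normal n = (a, b, c) satisfies n·(r - P) = 0,
i.e. ax + by + cz = a·x₀ + b·y₀ + c·z₀.
d = 0·3 + 0·(-3) + 1·0
  = 0 + 0 + 0
  = 0
Equation: z = 0

z = 0


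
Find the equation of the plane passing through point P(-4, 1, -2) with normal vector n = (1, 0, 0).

The plane through P with normal n = (a, b, c) satisfies n·(r - P) = 0,
i.e. ax + by + cz = a·x₀ + b·y₀ + c·z₀.
d = 1·(-4) + 0·1 + 0·(-2)
  = -4 + 0 + 0
  = -4
Equation: x = -4

x = -4


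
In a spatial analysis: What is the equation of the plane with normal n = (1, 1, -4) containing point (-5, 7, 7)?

The plane through P with normal n = (a, b, c) satisfies n·(r - P) = 0,
i.e. ax + by + cz = a·x₀ + b·y₀ + c·z₀.
d = 1·(-5) + 1·7 + (-4)·7
  = -5 + 7 - 28
  = -26
Equation: x + y - 4z = -26

x + y - 4z = -26


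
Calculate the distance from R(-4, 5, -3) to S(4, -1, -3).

d = √[(x₂-x₁)² + (y₂-y₁)² + (z₂-z₁)²]
  = √[8² + (-6)² + 0²]
  = √[64 + 36 + 0]
  = √100
  ≈ 10

10


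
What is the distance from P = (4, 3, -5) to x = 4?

distance = |a·x₀ + b·y₀ + c·z₀ - d| / √(a² + b² + c²)
  = |1·4 + 0·3 + 0·(-5) - 4| / √(1² + 0² + 0²)
  = |4 + 0 + 0 - 4| / √(1 + 0 + 0)
  = |0| / √1
  = 0 / 1
  ≈ 0

0


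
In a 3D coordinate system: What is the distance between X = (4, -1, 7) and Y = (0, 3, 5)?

d = √[(x₂-x₁)² + (y₂-y₁)² + (z₂-z₁)²]
  = √[(-4)² + 4² + (-2)²]
  = √[16 + 16 + 4]
  = √36
  ≈ 6

6


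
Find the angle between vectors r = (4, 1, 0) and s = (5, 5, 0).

r·s = 4·5 + 1·5 + 0·0 = 20 + 5 + 0 = 25
|r| = √(4² + 1² + 0²) = √17 ≈ 4.123
|s| = √(5² + 5² + 0²) = √50 ≈ 7.071
cos θ = (r·s)/(|r||s|) = 25/(4.123·7.071) ≈ 0.8575
θ = arccos(0.8575) ≈ 30.96°

30.96°


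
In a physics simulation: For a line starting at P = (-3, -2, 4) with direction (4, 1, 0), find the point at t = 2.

P(t) = P + t·d
  = (-3 + 4·2, -2 + 1·2, 4 + 0·2)
  = (-3 + 8, -2 + 2, 4 + 0)
  = (5, 0, 4)

(5, 0, 4)


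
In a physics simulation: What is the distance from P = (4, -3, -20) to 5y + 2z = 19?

distance = |a·x₀ + b·y₀ + c·z₀ - d| / √(a² + b² + c²)
  = |0·4 + 5·(-3) + 2·(-20) - 19| / √(0² + 5² + 2²)
  = |0 - 15 - 40 - 19| / √(0 + 25 + 4)
  = |-74| / √29
  = 74 / 5.385
  ≈ 13.74

13.74


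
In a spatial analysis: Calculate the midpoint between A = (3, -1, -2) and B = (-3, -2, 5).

M = ((x₁+x₂)/2, (y₁+y₂)/2, (z₁+z₂)/2)
  = ((3 - 3)/2, (-1 - 2)/2, (-2 + 5)/2)
  = (0/2, -3/2, 3/2)
  = (0, -1.5, 1.5)

(0, -1.5, 1.5)


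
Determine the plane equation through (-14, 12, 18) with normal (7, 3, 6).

The plane through P with normal n = (a, b, c) satisfies n·(r - P) = 0,
i.e. ax + by + cz = a·x₀ + b·y₀ + c·z₀.
d = 7·(-14) + 3·12 + 6·18
  = -98 + 36 + 108
  = 46
Equation: 7x + 3y + 6z = 46

7x + 3y + 6z = 46


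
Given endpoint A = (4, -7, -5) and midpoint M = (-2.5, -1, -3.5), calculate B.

B = 2M - A
  = (2·(-2.5) - 4, 2·(-1) - (-7), 2·(-3.5) - (-5))
  = (-5 - 4, -2 + 7, -7 + 5)
  = (-9, 5, -2)

(-9, 5, -2)


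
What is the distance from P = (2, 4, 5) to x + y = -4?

distance = |a·x₀ + b·y₀ + c·z₀ - d| / √(a² + b² + c²)
  = |1·2 + 1·4 + 0·5 - (-4)| / √(1² + 1² + 0²)
  = |2 + 4 + 0 + 4| / √(1 + 1 + 0)
  = |10| / √2
  = 10 / 1.414
  ≈ 7.071

7.071


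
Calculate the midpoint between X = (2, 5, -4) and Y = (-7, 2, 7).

M = ((x₁+x₂)/2, (y₁+y₂)/2, (z₁+z₂)/2)
  = ((2 - 7)/2, (5 + 2)/2, (-4 + 7)/2)
  = (-5/2, 7/2, 3/2)
  = (-2.5, 3.5, 1.5)

(-2.5, 3.5, 1.5)


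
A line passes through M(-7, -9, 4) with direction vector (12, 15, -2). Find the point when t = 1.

P(t) = M + t·d
  = (-7 + 12·1, -9 + 15·1, 4 + (-2)·1)
  = (-7 + 12, -9 + 15, 4 - 2)
  = (5, 6, 2)

(5, 6, 2)


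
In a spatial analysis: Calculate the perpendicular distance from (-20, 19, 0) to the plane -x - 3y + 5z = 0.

distance = |a·x₀ + b·y₀ + c·z₀ - d| / √(a² + b² + c²)
  = |(-1)·(-20) + (-3)·19 + 5·0 - 0| / √((-1)² + (-3)² + 5²)
  = |20 - 57 + 0 + 0| / √(1 + 9 + 25)
  = |-37| / √35
  = 37 / 5.916
  ≈ 6.254

6.254
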